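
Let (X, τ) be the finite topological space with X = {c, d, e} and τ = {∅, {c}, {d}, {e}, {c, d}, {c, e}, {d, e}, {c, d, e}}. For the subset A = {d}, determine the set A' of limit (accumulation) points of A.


A' = ∅

For each x ∈ X, list the open sets U ∈ τ with x ∈ U, then check whether U ∩ (A ∖ {x}) ≠ ∅ for every such U.
  x = c: open {c} ∋ x has {c} ∩ (A ∖ {c}) = ∅, so x is NOT a limit point.
  x = d: open {d} ∋ x has {d} ∩ (A ∖ {d}) = ∅, so x is NOT a limit point.
  x = e: open {e} ∋ x has {e} ∩ (A ∖ {e}) = ∅, so x is NOT a limit point.
Collecting: A' = ∅.


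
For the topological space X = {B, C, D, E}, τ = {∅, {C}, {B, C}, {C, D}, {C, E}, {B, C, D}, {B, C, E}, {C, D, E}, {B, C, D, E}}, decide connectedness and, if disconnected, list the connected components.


(X, τ) is connected.

Find clopen sets (U ∈ τ with X ∖ U ∈ τ):
  U = ∅, X ∖ U = {B, C, D, E} — both open, so U is clopen.
  U = {B, C, D, E}, X ∖ U = ∅ — both open, so U is clopen.
Only trivial clopens (∅ and X) exist, so (X, τ) is connected.
Compute connected components by grouping points that agree on all clopens:
  component: {B, C, D, E}


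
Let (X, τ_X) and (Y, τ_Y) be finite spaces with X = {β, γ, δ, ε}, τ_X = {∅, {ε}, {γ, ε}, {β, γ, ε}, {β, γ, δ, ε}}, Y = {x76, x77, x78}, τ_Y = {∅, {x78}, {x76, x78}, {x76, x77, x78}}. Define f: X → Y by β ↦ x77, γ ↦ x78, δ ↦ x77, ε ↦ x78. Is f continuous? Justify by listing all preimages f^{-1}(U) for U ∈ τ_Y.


f IS continuous.

Compute f^{-1}(U) for each U ∈ τ_Y:
  U = ∅: f^{-1}(U) = ∅ ∈ τ_X ✓.
  U = {x78}: f^{-1}(U) = {γ, ε} ∈ τ_X ✓.
  U = {x76, x78}: f^{-1}(U) = {γ, ε} ∈ τ_X ✓.
  U = {x76, x77, x78}: f^{-1}(U) = {β, γ, δ, ε} ∈ τ_X ✓.
Every preimage lies in τ_X, so f IS continuous.


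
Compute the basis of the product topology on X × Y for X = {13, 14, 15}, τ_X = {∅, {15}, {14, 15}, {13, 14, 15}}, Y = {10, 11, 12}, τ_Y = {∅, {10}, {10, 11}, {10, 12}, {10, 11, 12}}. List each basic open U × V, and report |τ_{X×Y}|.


Basis B = {∅ × ∅, {15} × {10}, {14, 15} × {10}, {15} × {10, 11}, {15} × {10, 12}, {13, 14, 15} × {10}, {15} × {10, 11, 12}, {14, 15} × {10, 11}, {14, 15} × {10, 12}, {13, 14, 15} × {10, 11}, {13, 14, 15} × {10, 12}, {14, 15} × {10, 11, 12}, {13, 14, 15} × {10, 11, 12}}; |τ_{X×Y}| = 30.

Enumerate products U × V with U ∈ τ_X, V ∈ τ_Y (deduplicated):
  ∅ × ∅ = {} (∅)
  {15} × {10} = {(15,10)}
  {14, 15} × {10} = {(14,10), (15,10)}
  {15} × {10, 11} = {(15,10), (15,11)}
  {15} × {10, 12} = {(15,10), (15,12)}
  {13, 14, 15} × {10} = {(13,10), (14,10), (15,10)}
  {15} × {10, 11, 12} = {(15,10), (15,11), (15,12)}
  {14, 15} × {10, 11} = {(14,10), (14,11), (15,10), (15,11)}
  {14, 15} × {10, 12} = {(14,10), (14,12), (15,10), (15,12)}
  {13, 14, 15} × {10, 11} = {(13,10), (13,11), (14,10), (14,11), (15,10), (15,11)}
  {13, 14, 15} × {10, 12} = {(13,10), (13,12), (14,10), (14,12), (15,10), (15,12)}
  {14, 15} × {10, 11, 12} = {(14,10), (14,11), (14,12), (15,10), (15,11), (15,12)}
  {13, 14, 15} × {10, 11, 12} = {(13,10), (13,11), (13,12), (14,10), (14,11), (14,12), (15,10), (15,11), (15,12)}
These 13 distinct sets form the basis B.
Close under arbitrary unions to get τ_{X×Y}; counting gives |τ_{X×Y}| = 30.


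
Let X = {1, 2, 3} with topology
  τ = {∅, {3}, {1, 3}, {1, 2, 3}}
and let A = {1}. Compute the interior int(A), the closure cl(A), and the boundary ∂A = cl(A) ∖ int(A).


int(A) = ∅, cl(A) = {1, 2}, ∂A = {1, 2}.

Closed sets in (X, τ) are complements of opens:
  closed(X, τ) = {∅, {2}, {1, 2}, {1, 2, 3}}.
int(A) = ⋃ {U ∈ τ : U ⊆ A}. Opens contained in A: ∅.
Taking the union of these: int(A) = ∅.
cl(A) = ⋂ {C closed : A ⊆ C}. Closed sets containing A: {1, 2}, {1, 2, 3}.
Intersecting these: cl(A) = {1, 2}.
∂A = cl(A) ∖ int(A) = {1, 2} ∖ ∅ = {1, 2}.


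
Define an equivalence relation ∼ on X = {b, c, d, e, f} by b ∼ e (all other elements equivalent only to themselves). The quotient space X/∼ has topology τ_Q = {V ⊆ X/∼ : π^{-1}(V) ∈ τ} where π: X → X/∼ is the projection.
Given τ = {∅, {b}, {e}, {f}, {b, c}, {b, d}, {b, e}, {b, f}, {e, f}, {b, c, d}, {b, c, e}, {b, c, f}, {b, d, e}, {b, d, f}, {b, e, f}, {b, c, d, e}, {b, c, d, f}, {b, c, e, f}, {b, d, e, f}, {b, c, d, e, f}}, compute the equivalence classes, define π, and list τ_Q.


X/∼ = {[b=e], [c], [d], [f]}; |τ_Q| = 10.

Equivalence classes: [b=e], [c], [d], [f].
Quotient map π: X → X/∼ sends b ↦ [b=e], c ↦ [c], d ↦ [d], e ↦ [b=e], f ↦ [f].
For each subset V ⊆ X/∼, compute π^{-1}(V) ⊆ X and check whether π^{-1}(V) ∈ τ. V is open in τ_Q iff π^{-1}(V) ∈ τ.
  V = {}: π^{-1}(V) = ∅ ∈ τ ✓.
  V = {[b=e]}: π^{-1}(V) = {b, e} ∈ τ ✓.
  V = {[c]}: π^{-1}(V) = {c} ∉ τ ✗.
  V = {[b=e], [c]}: π^{-1}(V) = {b, c, e} ∈ τ ✓.
  V = {[d]}: π^{-1}(V) = {d} ∉ τ ✗.
  V = {[b=e], [d]}: π^{-1}(V) = {b, d, e} ∈ τ ✓.
  V = {[c], [d]}: π^{-1}(V) = {c, d} ∉ τ ✗.
  V = {[b=e], [c], [d]}: π^{-1}(V) = {b, c, d, e} ∈ τ ✓.
  V = {[f]}: π^{-1}(V) = {f} ∈ τ ✓.
  V = {[b=e], [f]}: π^{-1}(V) = {b, e, f} ∈ τ ✓.
  V = {[c], [f]}: π^{-1}(V) = {c, f} ∉ τ ✗.
  V = {[b=e], [c], [f]}: π^{-1}(V) = {b, c, e, f} ∈ τ ✓.
  V = {[d], [f]}: π^{-1}(V) = {d, f} ∉ τ ✗.
  V = {[b=e], [d], [f]}: π^{-1}(V) = {b, d, e, f} ∈ τ ✓.
  V = {[c], [d], [f]}: π^{-1}(V) = {c, d, f} ∉ τ ✗.
  V = {[b=e], [c], [d], [f]}: π^{-1}(V) = {b, c, d, e, f} ∈ τ ✓.
Open sets in the quotient: τ_Q = {{}, {[b=e]}, {[b=e], [c]}, {[b=e], [d]}, {[b=e], [c], [d]}, {[f]}, {[b=e], [f]}, {[b=e], [c], [f]}, {[b=e], [d], [f]}, {[b=e], [c], [d], [f]}} (10 elements).


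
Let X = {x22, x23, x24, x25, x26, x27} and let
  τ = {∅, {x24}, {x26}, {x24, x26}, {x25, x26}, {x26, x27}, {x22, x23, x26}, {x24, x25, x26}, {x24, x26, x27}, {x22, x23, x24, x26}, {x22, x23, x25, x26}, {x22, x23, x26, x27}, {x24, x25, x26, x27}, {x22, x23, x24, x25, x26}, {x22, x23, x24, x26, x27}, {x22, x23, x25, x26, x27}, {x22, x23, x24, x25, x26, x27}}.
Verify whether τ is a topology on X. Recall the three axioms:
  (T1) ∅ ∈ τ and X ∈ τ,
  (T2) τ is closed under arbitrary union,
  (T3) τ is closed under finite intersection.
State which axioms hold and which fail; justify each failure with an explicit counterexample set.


τ is NOT a topology on X.

Axiom (T1): ∅ ∈ τ? Yes; X ∈ τ? Yes.
Axiom (T2/T3): check pairwise unions and intersections of members of τ.
Counterexample for (T2): {x25, x26} ∪ {x26, x27} = {x25, x26, x27} ∉ τ. Therefore τ is NOT a topology.


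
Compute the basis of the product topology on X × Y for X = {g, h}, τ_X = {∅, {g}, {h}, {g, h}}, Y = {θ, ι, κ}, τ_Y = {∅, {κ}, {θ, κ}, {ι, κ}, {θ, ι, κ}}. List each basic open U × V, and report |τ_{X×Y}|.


Basis B = {∅ × ∅, {g} × {κ}, {h} × {κ}, {g} × {θ, κ}, {g} × {ι, κ}, {g, h} × {κ}, {h} × {θ, κ}, {h} × {ι, κ}, {g} × {θ, ι, κ}, {h} × {θ, ι, κ}, {g, h} × {θ, κ}, {g, h} × {ι, κ}, {g, h} × {θ, ι, κ}}; |τ_{X×Y}| = 25.

Enumerate products U × V with U ∈ τ_X, V ∈ τ_Y (deduplicated):
  ∅ × ∅ = {} (∅)
  {g} × {κ} = {(g,κ)}
  {h} × {κ} = {(h,κ)}
  {g} × {θ, κ} = {(g,θ), (g,κ)}
  {g} × {ι, κ} = {(g,ι), (g,κ)}
  {g, h} × {κ} = {(g,κ), (h,κ)}
  {h} × {θ, κ} = {(h,θ), (h,κ)}
  {h} × {ι, κ} = {(h,ι), (h,κ)}
  {g} × {θ, ι, κ} = {(g,θ), (g,ι), (g,κ)}
  {h} × {θ, ι, κ} = {(h,θ), (h,ι), (h,κ)}
  {g, h} × {θ, κ} = {(g,θ), (g,κ), (h,θ), (h,κ)}
  {g, h} × {ι, κ} = {(g,ι), (g,κ), (h,ι), (h,κ)}
  {g, h} × {θ, ι, κ} = {(g,θ), (g,ι), (g,κ), (h,θ), (h,ι), (h,κ)}
These 13 distinct sets form the basis B.
Close under arbitrary unions to get τ_{X×Y}; counting gives |τ_{X×Y}| = 25.


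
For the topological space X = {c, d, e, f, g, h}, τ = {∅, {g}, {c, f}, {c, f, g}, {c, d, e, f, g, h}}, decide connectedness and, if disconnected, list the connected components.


(X, τ) is connected.

Find clopen sets (U ∈ τ with X ∖ U ∈ τ):
  U = ∅, X ∖ U = {c, d, e, f, g, h} — both open, so U is clopen.
  U = {c, d, e, f, g, h}, X ∖ U = ∅ — both open, so U is clopen.
Only trivial clopens (∅ and X) exist, so (X, τ) is connected.
Compute connected components by grouping points that agree on all clopens:
  component: {c, d, e, f, g, h}


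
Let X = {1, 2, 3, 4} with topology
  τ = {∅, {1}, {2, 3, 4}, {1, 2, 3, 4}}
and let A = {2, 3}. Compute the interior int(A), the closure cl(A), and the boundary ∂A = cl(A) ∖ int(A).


int(A) = ∅, cl(A) = {2, 3, 4}, ∂A = {2, 3, 4}.

Closed sets in (X, τ) are complements of opens:
  closed(X, τ) = {∅, {1}, {2, 3, 4}, {1, 2, 3, 4}}.
int(A) = ⋃ {U ∈ τ : U ⊆ A}. Opens contained in A: ∅.
Taking the union of these: int(A) = ∅.
cl(A) = ⋂ {C closed : A ⊆ C}. Closed sets containing A: {2, 3, 4}, {1, 2, 3, 4}.
Intersecting these: cl(A) = {2, 3, 4}.
∂A = cl(A) ∖ int(A) = {2, 3, 4} ∖ ∅ = {2, 3, 4}.


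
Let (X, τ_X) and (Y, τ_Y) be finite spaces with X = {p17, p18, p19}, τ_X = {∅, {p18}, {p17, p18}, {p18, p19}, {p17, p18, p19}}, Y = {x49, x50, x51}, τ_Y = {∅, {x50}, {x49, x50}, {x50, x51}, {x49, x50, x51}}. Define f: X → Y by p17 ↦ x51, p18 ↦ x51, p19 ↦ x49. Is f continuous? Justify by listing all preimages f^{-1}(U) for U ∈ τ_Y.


f is NOT continuous.

Compute f^{-1}(U) for each U ∈ τ_Y:
  U = ∅: f^{-1}(U) = ∅ ∈ τ_X ✓.
  U = {x50}: f^{-1}(U) = ∅ ∈ τ_X ✓.
  U = {x49, x50}: f^{-1}(U) = {p19} ∉ τ_X ✗.
  U = {x50, x51}: f^{-1}(U) = {p17, p18} ∈ τ_X ✓.
  U = {x49, x50, x51}: f^{-1}(U) = {p17, p18, p19} ∈ τ_X ✓.
Found U = {x49, x50} with f^{-1}(U) = {p19} not in τ_X. Therefore f is NOT continuous.


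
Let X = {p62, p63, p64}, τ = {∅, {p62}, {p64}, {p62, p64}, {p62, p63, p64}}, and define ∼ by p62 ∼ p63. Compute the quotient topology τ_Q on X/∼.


X/∼ = {[p62=p63], [p64]}; |τ_Q| = 3.

Equivalence classes: [p62=p63], [p64].
Quotient map π: X → X/∼ sends p62 ↦ [p62=p63], p63 ↦ [p62=p63], p64 ↦ [p64].
For each subset V ⊆ X/∼, compute π^{-1}(V) ⊆ X and check whether π^{-1}(V) ∈ τ. V is open in τ_Q iff π^{-1}(V) ∈ τ.
  V = {}: π^{-1}(V) = ∅ ∈ τ ✓.
  V = {[p62=p63]}: π^{-1}(V) = {p62, p63} ∉ τ ✗.
  V = {[p64]}: π^{-1}(V) = {p64} ∈ τ ✓.
  V = {[p62=p63], [p64]}: π^{-1}(V) = {p62, p63, p64} ∈ τ ✓.
Open sets in the quotient: τ_Q = {{}, {[p64]}, {[p62=p63], [p64]}} (3 elements).


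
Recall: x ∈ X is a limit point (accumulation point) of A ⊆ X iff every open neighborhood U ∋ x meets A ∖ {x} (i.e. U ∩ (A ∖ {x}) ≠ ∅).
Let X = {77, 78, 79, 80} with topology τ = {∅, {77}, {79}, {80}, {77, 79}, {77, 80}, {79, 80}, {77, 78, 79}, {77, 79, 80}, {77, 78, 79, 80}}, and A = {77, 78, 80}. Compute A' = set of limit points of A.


A' = {78}

For each x ∈ X, list the open sets U ∈ τ with x ∈ U, then check whether U ∩ (A ∖ {x}) ≠ ∅ for every such U.
  x = 77: open {77} ∋ x has {77} ∩ (A ∖ {77}) = ∅, so x is NOT a limit point.
  x = 78: opens ∋ x are {77, 78, 79}, {77, 78, 79, 80}; each meets A ∖ {78}, so x IS a limit point.
  x = 79: open {79} ∋ x has {79} ∩ (A ∖ {79}) = ∅, so x is NOT a limit point.
  x = 80: open {80} ∋ x has {80} ∩ (A ∖ {80}) = ∅, so x is NOT a limit point.
Collecting: A' = {78}.


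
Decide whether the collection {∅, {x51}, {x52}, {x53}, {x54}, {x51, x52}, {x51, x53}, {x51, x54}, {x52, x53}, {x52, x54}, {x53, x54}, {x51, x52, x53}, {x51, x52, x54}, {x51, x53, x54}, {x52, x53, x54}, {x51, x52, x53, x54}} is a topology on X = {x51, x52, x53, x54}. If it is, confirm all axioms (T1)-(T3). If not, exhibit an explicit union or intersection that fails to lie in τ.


τ IS a topology on X.

Axiom (T1): ∅ ∈ τ? Yes; X ∈ τ? Yes.
Axiom (T2/T3): check pairwise unions and intersections of members of τ.
All pairwise intersections and unions checked — each lies in τ. Therefore τ satisfies (T1), (T2), (T3): it IS a topology on X.


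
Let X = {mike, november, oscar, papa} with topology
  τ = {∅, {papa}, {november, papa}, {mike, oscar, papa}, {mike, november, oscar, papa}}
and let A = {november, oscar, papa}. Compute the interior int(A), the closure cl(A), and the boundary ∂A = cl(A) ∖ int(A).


int(A) = {november, papa}, cl(A) = {mike, november, oscar, papa}, ∂A = {mike, oscar}.

Closed sets in (X, τ) are complements of opens:
  closed(X, τ) = {∅, {november}, {mike, oscar}, {mike, november, oscar}, {mike, november, oscar, papa}}.
int(A) = ⋃ {U ∈ τ : U ⊆ A}. Opens contained in A: ∅, {papa}, {november, papa}.
Taking the union of these: int(A) = {november, papa}.
cl(A) = ⋂ {C closed : A ⊆ C}. Closed sets containing A: {mike, november, oscar, papa}.
Intersecting these: cl(A) = {mike, november, oscar, papa}.
∂A = cl(A) ∖ int(A) = {mike, november, oscar, papa} ∖ {november, papa} = {mike, oscar}.


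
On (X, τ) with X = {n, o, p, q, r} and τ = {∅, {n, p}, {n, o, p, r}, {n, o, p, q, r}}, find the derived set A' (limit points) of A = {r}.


A' = {o, q}

For each x ∈ X, list the open sets U ∈ τ with x ∈ U, then check whether U ∩ (A ∖ {x}) ≠ ∅ for every such U.
  x = n: open {n, p} ∋ x has {n, p} ∩ (A ∖ {n}) = ∅, so x is NOT a limit point.
  x = o: opens ∋ x are {n, o, p, r}, {n, o, p, q, r}; each meets A ∖ {o}, so x IS a limit point.
  x = p: open {n, p} ∋ x has {n, p} ∩ (A ∖ {p}) = ∅, so x is NOT a limit point.
  x = q: opens ∋ x are {n, o, p, q, r}; each meets A ∖ {q}, so x IS a limit point.
  x = r: open {n, o, p, r} ∋ x has {n, o, p, r} ∩ (A ∖ {r}) = ∅, so x is NOT a limit point.
Collecting: A' = {o, q}.


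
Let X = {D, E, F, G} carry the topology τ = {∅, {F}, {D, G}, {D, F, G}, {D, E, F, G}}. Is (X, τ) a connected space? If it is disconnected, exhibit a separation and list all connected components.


(X, τ) is connected.

Find clopen sets (U ∈ τ with X ∖ U ∈ τ):
  U = ∅, X ∖ U = {D, E, F, G} — both open, so U is clopen.
  U = {D, E, F, G}, X ∖ U = ∅ — both open, so U is clopen.
Only trivial clopens (∅ and X) exist, so (X, τ) is connected.
Compute connected components by grouping points that agree on all clopens:
  component: {D, E, F, G}


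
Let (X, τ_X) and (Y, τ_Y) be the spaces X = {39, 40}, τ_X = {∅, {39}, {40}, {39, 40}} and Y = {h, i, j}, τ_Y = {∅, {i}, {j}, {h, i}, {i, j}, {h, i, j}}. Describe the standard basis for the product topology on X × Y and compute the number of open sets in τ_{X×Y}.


Basis B = {∅ × ∅, {39} × {i}, {39} × {j}, {40} × {i}, {40} × {j}, {39} × {h, i}, {39} × {i, j}, {39, 40} × {i}, {39, 40} × {j}, {40} × {h, i}, {40} × {i, j}, {39} × {h, i, j}, {40} × {h, i, j}, {39, 40} × {h, i}, {39, 40} × {i, j}, {39, 40} × {h, i, j}}; |τ_{X×Y}| = 36.

Enumerate products U × V with U ∈ τ_X, V ∈ τ_Y (deduplicated):
  ∅ × ∅ = {} (∅)
  {39} × {i} = {(39,i)}
  {39} × {j} = {(39,j)}
  {40} × {i} = {(40,i)}
  {40} × {j} = {(40,j)}
  {39} × {h, i} = {(39,h), (39,i)}
  {39} × {i, j} = {(39,i), (39,j)}
  {39, 40} × {i} = {(39,i), (40,i)}
  {39, 40} × {j} = {(39,j), (40,j)}
  {40} × {h, i} = {(40,h), (40,i)}
  {40} × {i, j} = {(40,i), (40,j)}
  {39} × {h, i, j} = {(39,h), (39,i), (39,j)}
  {40} × {h, i, j} = {(40,h), (40,i), (40,j)}
  {39, 40} × {h, i} = {(39,h), (39,i), (40,h), (40,i)}
  {39, 40} × {i, j} = {(39,i), (39,j), (40,i), (40,j)}
  {39, 40} × {h, i, j} = {(39,h), (39,i), (39,j), (40,h), (40,i), (40,j)}
These 16 distinct sets form the basis B.
Close under arbitrary unions to get τ_{X×Y}; counting gives |τ_{X×Y}| = 36.


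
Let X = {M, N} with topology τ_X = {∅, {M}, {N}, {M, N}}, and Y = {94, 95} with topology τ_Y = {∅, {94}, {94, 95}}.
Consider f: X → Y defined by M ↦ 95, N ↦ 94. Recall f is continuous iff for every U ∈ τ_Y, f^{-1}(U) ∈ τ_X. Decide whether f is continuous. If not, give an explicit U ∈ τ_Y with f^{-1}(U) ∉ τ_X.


f IS continuous.

Compute f^{-1}(U) for each U ∈ τ_Y:
  U = ∅: f^{-1}(U) = ∅ ∈ τ_X ✓.
  U = {94}: f^{-1}(U) = {N} ∈ τ_X ✓.
  U = {94, 95}: f^{-1}(U) = {M, N} ∈ τ_X ✓.
Every preimage lies in τ_X, so f IS continuous.


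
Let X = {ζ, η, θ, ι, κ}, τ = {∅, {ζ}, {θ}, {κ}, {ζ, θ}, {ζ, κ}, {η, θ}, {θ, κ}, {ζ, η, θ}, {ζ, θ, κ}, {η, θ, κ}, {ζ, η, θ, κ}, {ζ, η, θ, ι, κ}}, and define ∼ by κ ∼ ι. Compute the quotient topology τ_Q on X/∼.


X/∼ = {[ζ], [η], [θ], [ι=κ]}; |τ_Q| = 7.

Equivalence classes: [ζ], [η], [θ], [ι=κ].
Quotient map π: X → X/∼ sends ζ ↦ [ζ], η ↦ [η], θ ↦ [θ], ι ↦ [ι=κ], κ ↦ [ι=κ].
For each subset V ⊆ X/∼, compute π^{-1}(V) ⊆ X and check whether π^{-1}(V) ∈ τ. V is open in τ_Q iff π^{-1}(V) ∈ τ.
  V = {}: π^{-1}(V) = ∅ ∈ τ ✓.
  V = {[ζ]}: π^{-1}(V) = {ζ} ∈ τ ✓.
  V = {[η]}: π^{-1}(V) = {η} ∉ τ ✗.
  V = {[ζ], [η]}: π^{-1}(V) = {ζ, η} ∉ τ ✗.
  V = {[θ]}: π^{-1}(V) = {θ} ∈ τ ✓.
  V = {[ζ], [θ]}: π^{-1}(V) = {ζ, θ} ∈ τ ✓.
  V = {[η], [θ]}: π^{-1}(V) = {η, θ} ∈ τ ✓.
  V = {[ζ], [η], [θ]}: π^{-1}(V) = {ζ, η, θ} ∈ τ ✓.
  V = {[ι=κ]}: π^{-1}(V) = {ι, κ} ∉ τ ✗.
  V = {[ζ], [ι=κ]}: π^{-1}(V) = {ζ, ι, κ} ∉ τ ✗.
  V = {[η], [ι=κ]}: π^{-1}(V) = {η, ι, κ} ∉ τ ✗.
  V = {[ζ], [η], [ι=κ]}: π^{-1}(V) = {ζ, η, ι, κ} ∉ τ ✗.
  V = {[θ], [ι=κ]}: π^{-1}(V) = {θ, ι, κ} ∉ τ ✗.
  V = {[ζ], [θ], [ι=κ]}: π^{-1}(V) = {ζ, θ, ι, κ} ∉ τ ✗.
  V = {[η], [θ], [ι=κ]}: π^{-1}(V) = {η, θ, ι, κ} ∉ τ ✗.
  V = {[ζ], [η], [θ], [ι=κ]}: π^{-1}(V) = {ζ, η, θ, ι, κ} ∈ τ ✓.
Open sets in the quotient: τ_Q = {{}, {[ζ]}, {[θ]}, {[ζ], [θ]}, {[η], [θ]}, {[ζ], [η], [θ]}, {[ζ], [η], [θ], [ι=κ]}} (7 elements).


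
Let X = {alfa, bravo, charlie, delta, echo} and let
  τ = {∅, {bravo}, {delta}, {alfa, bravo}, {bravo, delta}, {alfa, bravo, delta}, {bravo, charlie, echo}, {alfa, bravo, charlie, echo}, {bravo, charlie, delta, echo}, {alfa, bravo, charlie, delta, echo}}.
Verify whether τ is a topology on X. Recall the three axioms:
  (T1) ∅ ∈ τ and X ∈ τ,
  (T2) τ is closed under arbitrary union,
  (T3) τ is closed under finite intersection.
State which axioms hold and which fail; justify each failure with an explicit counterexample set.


τ IS a topology on X.

Axiom (T1): ∅ ∈ τ? Yes; X ∈ τ? Yes.
Axiom (T2/T3): check pairwise unions and intersections of members of τ.
All pairwise intersections and unions checked — each lies in τ. Therefore τ satisfies (T1), (T2), (T3): it IS a topology on X.


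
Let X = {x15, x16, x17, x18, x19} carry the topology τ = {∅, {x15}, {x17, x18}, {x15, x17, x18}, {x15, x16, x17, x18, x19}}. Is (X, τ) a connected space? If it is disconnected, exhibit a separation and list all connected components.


(X, τ) is connected.

Find clopen sets (U ∈ τ with X ∖ U ∈ τ):
  U = ∅, X ∖ U = {x15, x16, x17, x18, x19} — both open, so U is clopen.
  U = {x15, x16, x17, x18, x19}, X ∖ U = ∅ — both open, so U is clopen.
Only trivial clopens (∅ and X) exist, so (X, τ) is connected.
Compute connected components by grouping points that agree on all clopens:
  component: {x15, x16, x17, x18, x19}


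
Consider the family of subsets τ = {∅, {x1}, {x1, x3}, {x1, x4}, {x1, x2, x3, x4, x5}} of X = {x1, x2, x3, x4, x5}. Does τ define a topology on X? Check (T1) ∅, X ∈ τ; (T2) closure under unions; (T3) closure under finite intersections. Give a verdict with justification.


τ is NOT a topology on X.

Axiom (T1): ∅ ∈ τ? Yes; X ∈ τ? Yes.
Axiom (T2/T3): check pairwise unions and intersections of members of τ.
Counterexample for (T2): {x1, x3} ∪ {x1, x4} = {x1, x3, x4} ∉ τ. Therefore τ is NOT a topology.


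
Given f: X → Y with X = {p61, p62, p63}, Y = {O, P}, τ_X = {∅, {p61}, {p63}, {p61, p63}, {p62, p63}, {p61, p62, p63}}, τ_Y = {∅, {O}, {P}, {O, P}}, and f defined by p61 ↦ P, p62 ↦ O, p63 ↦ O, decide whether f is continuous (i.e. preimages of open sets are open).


f IS continuous.

Compute f^{-1}(U) for each U ∈ τ_Y:
  U = ∅: f^{-1}(U) = ∅ ∈ τ_X ✓.
  U = {O}: f^{-1}(U) = {p62, p63} ∈ τ_X ✓.
  U = {P}: f^{-1}(U) = {p61} ∈ τ_X ✓.
  U = {O, P}: f^{-1}(U) = {p61, p62, p63} ∈ τ_X ✓.
Every preimage lies in τ_X, so f IS continuous.


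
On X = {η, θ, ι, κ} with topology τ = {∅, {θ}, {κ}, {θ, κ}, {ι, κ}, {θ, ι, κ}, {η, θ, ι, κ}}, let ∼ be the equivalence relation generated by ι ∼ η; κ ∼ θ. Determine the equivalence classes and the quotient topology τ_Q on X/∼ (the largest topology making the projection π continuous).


X/∼ = {[η=ι], [θ=κ]}; |τ_Q| = 3.

Equivalence classes: [η=ι], [θ=κ].
Quotient map π: X → X/∼ sends η ↦ [η=ι], θ ↦ [θ=κ], ι ↦ [η=ι], κ ↦ [θ=κ].
For each subset V ⊆ X/∼, compute π^{-1}(V) ⊆ X and check whether π^{-1}(V) ∈ τ. V is open in τ_Q iff π^{-1}(V) ∈ τ.
  V = {}: π^{-1}(V) = ∅ ∈ τ ✓.
  V = {[η=ι]}: π^{-1}(V) = {η, ι} ∉ τ ✗.
  V = {[θ=κ]}: π^{-1}(V) = {θ, κ} ∈ τ ✓.
  V = {[η=ι], [θ=κ]}: π^{-1}(V) = {η, θ, ι, κ} ∈ τ ✓.
Open sets in the quotient: τ_Q = {{}, {[θ=κ]}, {[η=ι], [θ=κ]}} (3 elements).


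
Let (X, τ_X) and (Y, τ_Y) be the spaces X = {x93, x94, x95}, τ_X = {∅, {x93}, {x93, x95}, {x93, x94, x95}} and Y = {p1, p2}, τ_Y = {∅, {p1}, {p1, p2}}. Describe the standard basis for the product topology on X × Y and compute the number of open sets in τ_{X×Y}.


Basis B = {∅ × ∅, {x93} × {p1}, {x93} × {p1, p2}, {x93, x95} × {p1}, {x93, x94, x95} × {p1}, {x93, x95} × {p1, p2}, {x93, x94, x95} × {p1, p2}}; |τ_{X×Y}| = 10.

Enumerate products U × V with U ∈ τ_X, V ∈ τ_Y (deduplicated):
  ∅ × ∅ = {} (∅)
  {x93} × {p1} = {(x93,p1)}
  {x93} × {p1, p2} = {(x93,p1), (x93,p2)}
  {x93, x95} × {p1} = {(x93,p1), (x95,p1)}
  {x93, x94, x95} × {p1} = {(x93,p1), (x94,p1), (x95,p1)}
  {x93, x95} × {p1, p2} = {(x93,p1), (x93,p2), (x95,p1), (x95,p2)}
  {x93, x94, x95} × {p1, p2} = {(x93,p1), (x93,p2), (x94,p1), (x94,p2), (x95,p1), (x95,p2)}
These 7 distinct sets form the basis B.
Close under arbitrary unions to get τ_{X×Y}; counting gives |τ_{X×Y}| = 10.


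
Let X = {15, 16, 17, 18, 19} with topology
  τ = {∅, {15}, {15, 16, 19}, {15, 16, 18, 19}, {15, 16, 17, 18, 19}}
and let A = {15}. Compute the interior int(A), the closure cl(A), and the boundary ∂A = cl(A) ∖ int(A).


int(A) = {15}, cl(A) = {15, 16, 17, 18, 19}, ∂A = {16, 17, 18, 19}.

Closed sets in (X, τ) are complements of opens:
  closed(X, τ) = {∅, {17}, {17, 18}, {16, 17, 18, 19}, {15, 16, 17, 18, 19}}.
int(A) = ⋃ {U ∈ τ : U ⊆ A}. Opens contained in A: ∅, {15}.
Taking the union of these: int(A) = {15}.
cl(A) = ⋂ {C closed : A ⊆ C}. Closed sets containing A: {15, 16, 17, 18, 19}.
Intersecting these: cl(A) = {15, 16, 17, 18, 19}.
∂A = cl(A) ∖ int(A) = {15, 16, 17, 18, 19} ∖ {15} = {16, 17, 18, 19}.


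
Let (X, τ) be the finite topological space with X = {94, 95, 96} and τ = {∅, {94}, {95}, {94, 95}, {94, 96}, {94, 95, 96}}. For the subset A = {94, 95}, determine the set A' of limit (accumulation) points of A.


A' = {96}

For each x ∈ X, list the open sets U ∈ τ with x ∈ U, then check whether U ∩ (A ∖ {x}) ≠ ∅ for every such U.
  x = 94: open {94} ∋ x has {94} ∩ (A ∖ {94}) = ∅, so x is NOT a limit point.
  x = 95: open {95} ∋ x has {95} ∩ (A ∖ {95}) = ∅, so x is NOT a limit point.
  x = 96: opens ∋ x are {94, 96}, {94, 95, 96}; each meets A ∖ {96}, so x IS a limit point.
Collecting: A' = {96}.


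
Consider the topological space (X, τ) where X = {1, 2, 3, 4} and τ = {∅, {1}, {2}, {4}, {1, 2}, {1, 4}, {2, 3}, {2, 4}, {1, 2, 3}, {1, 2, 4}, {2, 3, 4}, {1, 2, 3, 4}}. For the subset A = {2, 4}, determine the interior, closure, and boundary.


int(A) = {2, 4}, cl(A) = {2, 3, 4}, ∂A = {3}.

Closed sets in (X, τ) are complements of opens:
  closed(X, τ) = {∅, {1}, {3}, {4}, {1, 3}, {1, 4}, {2, 3}, {3, 4}, {1, 2, 3}, {1, 3, 4}, {2, 3, 4}, {1, 2, 3, 4}}.
int(A) = ⋃ {U ∈ τ : U ⊆ A}. Opens contained in A: ∅, {2}, {4}, {2, 4}.
Taking the union of these: int(A) = {2, 4}.
cl(A) = ⋂ {C closed : A ⊆ C}. Closed sets containing A: {2, 3, 4}, {1, 2, 3, 4}.
Intersecting these: cl(A) = {2, 3, 4}.
∂A = cl(A) ∖ int(A) = {2, 3, 4} ∖ {2, 4} = {3}.


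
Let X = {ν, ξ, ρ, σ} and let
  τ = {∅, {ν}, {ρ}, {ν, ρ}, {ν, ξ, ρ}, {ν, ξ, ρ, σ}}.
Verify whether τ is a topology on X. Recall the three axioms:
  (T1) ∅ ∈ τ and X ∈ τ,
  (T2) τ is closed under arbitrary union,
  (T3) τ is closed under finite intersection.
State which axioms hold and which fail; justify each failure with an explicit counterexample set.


τ IS a topology on X.

Axiom (T1): ∅ ∈ τ? Yes; X ∈ τ? Yes.
Axiom (T2/T3): check pairwise unions and intersections of members of τ.
All pairwise intersections and unions checked — each lies in τ. Therefore τ satisfies (T1), (T2), (T3): it IS a topology on X.


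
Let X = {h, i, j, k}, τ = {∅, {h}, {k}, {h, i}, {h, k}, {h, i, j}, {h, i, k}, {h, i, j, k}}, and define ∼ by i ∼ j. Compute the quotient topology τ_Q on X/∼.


X/∼ = {[h], [i=j], [k]}; |τ_Q| = 6.

Equivalence classes: [h], [i=j], [k].
Quotient map π: X → X/∼ sends h ↦ [h], i ↦ [i=j], j ↦ [i=j], k ↦ [k].
For each subset V ⊆ X/∼, compute π^{-1}(V) ⊆ X and check whether π^{-1}(V) ∈ τ. V is open in τ_Q iff π^{-1}(V) ∈ τ.
  V = {}: π^{-1}(V) = ∅ ∈ τ ✓.
  V = {[h]}: π^{-1}(V) = {h} ∈ τ ✓.
  V = {[i=j]}: π^{-1}(V) = {i, j} ∉ τ ✗.
  V = {[h], [i=j]}: π^{-1}(V) = {h, i, j} ∈ τ ✓.
  V = {[k]}: π^{-1}(V) = {k} ∈ τ ✓.
  V = {[h], [k]}: π^{-1}(V) = {h, k} ∈ τ ✓.
  V = {[i=j], [k]}: π^{-1}(V) = {i, j, k} ∉ τ ✗.
  V = {[h], [i=j], [k]}: π^{-1}(V) = {h, i, j, k} ∈ τ ✓.
Open sets in the quotient: τ_Q = {{}, {[h]}, {[h], [i=j]}, {[k]}, {[h], [k]}, {[h], [i=j], [k]}} (6 elements).


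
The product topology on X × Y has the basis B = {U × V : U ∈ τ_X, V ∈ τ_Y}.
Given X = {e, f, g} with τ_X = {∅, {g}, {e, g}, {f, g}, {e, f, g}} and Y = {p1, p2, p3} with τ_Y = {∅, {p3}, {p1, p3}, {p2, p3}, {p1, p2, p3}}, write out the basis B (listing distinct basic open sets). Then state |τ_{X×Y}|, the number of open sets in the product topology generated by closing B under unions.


Basis B = {∅ × ∅, {g} × {p3}, {e, g} × {p3}, {f, g} × {p3}, {g} × {p1, p3}, {g} × {p2, p3}, {e, f, g} × {p3}, {g} × {p1, p2, p3}, {e, g} × {p1, p3}, {e, g} × {p2, p3}, {f, g} × {p1, p3}, {f, g} × {p2, p3}, {e, g} × {p1, p2, p3}, {e, f, g} × {p1, p3}, {e, f, g} × {p2, p3}, {f, g} × {p1, p2, p3}, {e, f, g} × {p1, p2, p3}}; |τ_{X×Y}| = 48.

Enumerate products U × V with U ∈ τ_X, V ∈ τ_Y (deduplicated):
  ∅ × ∅ = {} (∅)
  {g} × {p3} = {(g,p3)}
  {e, g} × {p3} = {(e,p3), (g,p3)}
  {f, g} × {p3} = {(f,p3), (g,p3)}
  {g} × {p1, p3} = {(g,p1), (g,p3)}
  {g} × {p2, p3} = {(g,p2), (g,p3)}
  {e, f, g} × {p3} = {(e,p3), (f,p3), (g,p3)}
  {g} × {p1, p2, p3} = {(g,p1), (g,p2), (g,p3)}
  {e, g} × {p1, p3} = {(e,p1), (e,p3), (g,p1), (g,p3)}
  {e, g} × {p2, p3} = {(e,p2), (e,p3), (g,p2), (g,p3)}
  {f, g} × {p1, p3} = {(f,p1), (f,p3), (g,p1), (g,p3)}
  {f, g} × {p2, p3} = {(f,p2), (f,p3), (g,p2), (g,p3)}
  {e, g} × {p1, p2, p3} = {(e,p1), (e,p2), (e,p3), (g,p1), (g,p2), (g,p3)}
  {e, f, g} × {p1, p3} = {(e,p1), (e,p3), (f,p1), (f,p3), (g,p1), (g,p3)}
  {e, f, g} × {p2, p3} = {(e,p2), (e,p3), (f,p2), (f,p3), (g,p2), (g,p3)}
  {f, g} × {p1, p2, p3} = {(f,p1), (f,p2), (f,p3), (g,p1), (g,p2), (g,p3)}
  {e, f, g} × {p1, p2, p3} = {(e,p1), (e,p2), (e,p3), (f,p1), (f,p2), (f,p3), (g,p1), (g,p2), (g,p3)}
These 17 distinct sets form the basis B.
Close under arbitrary unions to get τ_{X×Y}; counting gives |τ_{X×Y}| = 48.


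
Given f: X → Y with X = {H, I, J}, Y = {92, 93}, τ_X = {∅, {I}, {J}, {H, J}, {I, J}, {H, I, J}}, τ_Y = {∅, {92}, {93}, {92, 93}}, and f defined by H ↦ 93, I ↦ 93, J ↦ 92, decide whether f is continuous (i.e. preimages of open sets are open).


f is NOT continuous.

Compute f^{-1}(U) for each U ∈ τ_Y:
  U = ∅: f^{-1}(U) = ∅ ∈ τ_X ✓.
  U = {92}: f^{-1}(U) = {J} ∈ τ_X ✓.
  U = {93}: f^{-1}(U) = {H, I} ∉ τ_X ✗.
  U = {92, 93}: f^{-1}(U) = {H, I, J} ∈ τ_X ✓.
Found U = {93} with f^{-1}(U) = {H, I} not in τ_X. Therefore f is NOT continuous.


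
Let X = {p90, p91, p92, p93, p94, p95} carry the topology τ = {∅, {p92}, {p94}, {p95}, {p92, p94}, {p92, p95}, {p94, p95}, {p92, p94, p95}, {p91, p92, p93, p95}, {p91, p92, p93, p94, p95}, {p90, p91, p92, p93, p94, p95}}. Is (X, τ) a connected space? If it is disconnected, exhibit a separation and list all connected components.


(X, τ) is connected.

Find clopen sets (U ∈ τ with X ∖ U ∈ τ):
  U = ∅, X ∖ U = {p90, p91, p92, p93, p94, p95} — both open, so U is clopen.
  U = {p90, p91, p92, p93, p94, p95}, X ∖ U = ∅ — both open, so U is clopen.
Only trivial clopens (∅ and X) exist, so (X, τ) is connected.
Compute connected components by grouping points that agree on all clopens:
  component: {p90, p91, p92, p93, p94, p95}


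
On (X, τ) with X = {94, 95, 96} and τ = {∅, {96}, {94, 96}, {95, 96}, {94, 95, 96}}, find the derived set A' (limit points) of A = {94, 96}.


A' = {94, 95}

For each x ∈ X, list the open sets U ∈ τ with x ∈ U, then check whether U ∩ (A ∖ {x}) ≠ ∅ for every such U.
  x = 94: opens ∋ x are {94, 96}, {94, 95, 96}; each meets A ∖ {94}, so x IS a limit point.
  x = 95: opens ∋ x are {95, 96}, {94, 95, 96}; each meets A ∖ {95}, so x IS a limit point.
  x = 96: open {96} ∋ x has {96} ∩ (A ∖ {96}) = ∅, so x is NOT a limit point.
Collecting: A' = {94, 95}.


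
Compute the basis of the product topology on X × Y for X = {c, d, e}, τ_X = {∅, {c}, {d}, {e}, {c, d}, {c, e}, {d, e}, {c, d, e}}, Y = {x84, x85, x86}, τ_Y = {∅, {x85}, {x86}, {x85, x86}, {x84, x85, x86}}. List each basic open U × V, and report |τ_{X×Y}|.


Basis B = {∅ × ∅, {c} × {x85}, {c} × {x86}, {d} × {x85}, {d} × {x86}, {e} × {x85}, {e} × {x86}, {c} × {x85, x86}, {c, d} × {x85}, {c, e} × {x85}, {c, d} × {x86}, {c, e} × {x86}, {d} × {x85, x86}, {d, e} × {x85}, {d, e} × {x86}, {e} × {x85, x86}, {c} × {x84, x85, x86}, {c, d, e} × {x85}, {c, d, e} × {x86}, {d} × {x84, x85, x86}, {e} × {x84, x85, x86}, {c, d} × {x85, x86}, {c, e} × {x85, x86}, {d, e} × {x85, x86}, {c, d} × {x84, x85, x86}, {c, e} × {x84, x85, x86}, {c, d, e} × {x85, x86}, {d, e} × {x84, x85, x86}, {c, d, e} × {x84, x85, x86}}; |τ_{X×Y}| = 125.

Enumerate products U × V with U ∈ τ_X, V ∈ τ_Y (deduplicated):
  ∅ × ∅ = {} (∅)
  {c} × {x85} = {(c,x85)}
  {c} × {x86} = {(c,x86)}
  {d} × {x85} = {(d,x85)}
  {d} × {x86} = {(d,x86)}
  {e} × {x85} = {(e,x85)}
  {e} × {x86} = {(e,x86)}
  {c} × {x85, x86} = {(c,x85), (c,x86)}
  {c, d} × {x85} = {(c,x85), (d,x85)}
  {c, e} × {x85} = {(c,x85), (e,x85)}
  {c, d} × {x86} = {(c,x86), (d,x86)}
  {c, e} × {x86} = {(c,x86), (e,x86)}
  {d} × {x85, x86} = {(d,x85), (d,x86)}
  {d, e} × {x85} = {(d,x85), (e,x85)}
  {d, e} × {x86} = {(d,x86), (e,x86)}
  {e} × {x85, x86} = {(e,x85), (e,x86)}
  {c} × {x84, x85, x86} = {(c,x84), (c,x85), (c,x86)}
  {c, d, e} × {x85} = {(c,x85), (d,x85), (e,x85)}
  {c, d, e} × {x86} = {(c,x86), (d,x86), (e,x86)}
  {d} × {x84, x85, x86} = {(d,x84), (d,x85), (d,x86)}
  {e} × {x84, x85, x86} = {(e,x84), (e,x85), (e,x86)}
  {c, d} × {x85, x86} = {(c,x85), (c,x86), (d,x85), (d,x86)}
  {c, e} × {x85, x86} = {(c,x85), (c,x86), (e,x85), (e,x86)}
  {d, e} × {x85, x86} = {(d,x85), (d,x86), (e,x85), (e,x86)}
  {c, d} × {x84, x85, x86} = {(c,x84), (c,x85), (c,x86), (d,x84), (d,x85), (d,x86)}
  {c, e} × {x84, x85, x86} = {(c,x84), (c,x85), (c,x86), (e,x84), (e,x85), (e,x86)}
  {c, d, e} × {x85, x86} = {(c,x85), (c,x86), (d,x85), (d,x86), (e,x85), (e,x86)}
  {d, e} × {x84, x85, x86} = {(d,x84), (d,x85), (d,x86), (e,x84), (e,x85), (e,x86)}
  {c, d, e} × {x84, x85, x86} = {(c,x84), (c,x85), (c,x86), (d,x84), (d,x85), (d,x86), (e,x84), (e,x85), (e,x86)}
These 29 distinct sets form the basis B.
Close under arbitrary unions to get τ_{X×Y}; counting gives |τ_{X×Y}| = 125.


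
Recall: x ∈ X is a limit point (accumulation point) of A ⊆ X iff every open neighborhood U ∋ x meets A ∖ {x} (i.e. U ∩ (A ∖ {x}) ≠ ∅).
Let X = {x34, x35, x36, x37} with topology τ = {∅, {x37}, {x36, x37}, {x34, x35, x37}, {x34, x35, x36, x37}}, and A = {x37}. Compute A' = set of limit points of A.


A' = {x34, x35, x36}

For each x ∈ X, list the open sets U ∈ τ with x ∈ U, then check whether U ∩ (A ∖ {x}) ≠ ∅ for every such U.
  x = x34: opens ∋ x are {x34, x35, x37}, {x34, x35, x36, x37}; each meets A ∖ {x34}, so x IS a limit point.
  x = x35: opens ∋ x are {x34, x35, x37}, {x34, x35, x36, x37}; each meets A ∖ {x35}, so x IS a limit point.
  x = x36: opens ∋ x are {x36, x37}, {x34, x35, x36, x37}; each meets A ∖ {x36}, so x IS a limit point.
  x = x37: open {x37} ∋ x has {x37} ∩ (A ∖ {x37}) = ∅, so x is NOT a limit point.
Collecting: A' = {x34, x35, x36}.


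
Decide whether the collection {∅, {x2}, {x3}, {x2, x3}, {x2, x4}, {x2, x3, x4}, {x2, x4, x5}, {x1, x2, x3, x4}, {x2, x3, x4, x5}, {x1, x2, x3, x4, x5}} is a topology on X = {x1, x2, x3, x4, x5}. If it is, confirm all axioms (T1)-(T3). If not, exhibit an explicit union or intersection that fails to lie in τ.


τ IS a topology on X.

Axiom (T1): ∅ ∈ τ? Yes; X ∈ τ? Yes.
Axiom (T2/T3): check pairwise unions and intersections of members of τ.
All pairwise intersections and unions checked — each lies in τ. Therefore τ satisfies (T1), (T2), (T3): it IS a topology on X.


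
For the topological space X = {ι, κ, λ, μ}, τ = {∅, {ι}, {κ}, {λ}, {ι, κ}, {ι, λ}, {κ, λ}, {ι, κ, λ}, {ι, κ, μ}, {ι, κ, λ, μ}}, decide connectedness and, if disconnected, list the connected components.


(X, τ) is disconnected; components = [{λ}, {ι, κ, μ}].

Find clopen sets (U ∈ τ with X ∖ U ∈ τ):
  U = ∅, X ∖ U = {ι, κ, λ, μ} — both open, so U is clopen.
  U = {λ}, X ∖ U = {ι, κ, μ} — both open, so U is clopen.
  U = {ι, κ, μ}, X ∖ U = {λ} — both open, so U is clopen.
  U = {ι, κ, λ, μ}, X ∖ U = ∅ — both open, so U is clopen.
Nontrivial clopen(s) exist: e.g. {λ}. So (X, τ) is disconnected.
Compute connected components by grouping points that agree on all clopens:
  component: {λ}
  component: {ι, κ, μ}


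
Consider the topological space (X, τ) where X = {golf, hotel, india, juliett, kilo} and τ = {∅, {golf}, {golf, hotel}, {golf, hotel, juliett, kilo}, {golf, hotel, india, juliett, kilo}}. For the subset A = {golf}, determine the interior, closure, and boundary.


int(A) = {golf}, cl(A) = {golf, hotel, india, juliett, kilo}, ∂A = {hotel, india, juliett, kilo}.

Closed sets in (X, τ) are complements of opens:
  closed(X, τ) = {∅, {india}, {india, juliett, kilo}, {hotel, india, juliett, kilo}, {golf, hotel, india, juliett, kilo}}.
int(A) = ⋃ {U ∈ τ : U ⊆ A}. Opens contained in A: ∅, {golf}.
Taking the union of these: int(A) = {golf}.
cl(A) = ⋂ {C closed : A ⊆ C}. Closed sets containing A: {golf, hotel, india, juliett, kilo}.
Intersecting these: cl(A) = {golf, hotel, india, juliett, kilo}.
∂A = cl(A) ∖ int(A) = {golf, hotel, india, juliett, kilo} ∖ {golf} = {hotel, india, juliett, kilo}.


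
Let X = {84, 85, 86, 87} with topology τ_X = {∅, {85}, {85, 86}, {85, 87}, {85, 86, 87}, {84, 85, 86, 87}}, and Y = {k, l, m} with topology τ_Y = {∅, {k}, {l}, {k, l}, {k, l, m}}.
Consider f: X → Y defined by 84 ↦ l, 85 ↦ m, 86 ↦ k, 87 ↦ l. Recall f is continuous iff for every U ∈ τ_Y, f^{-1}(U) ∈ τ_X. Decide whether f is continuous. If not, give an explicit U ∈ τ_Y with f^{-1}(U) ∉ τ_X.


f is NOT continuous.

Compute f^{-1}(U) for each U ∈ τ_Y:
  U = ∅: f^{-1}(U) = ∅ ∈ τ_X ✓.
  U = {k}: f^{-1}(U) = {86} ∉ τ_X ✗.
  U = {l}: f^{-1}(U) = {84, 87} ∉ τ_X ✗.
  U = {k, l}: f^{-1}(U) = {84, 86, 87} ∉ τ_X ✗.
  U = {k, l, m}: f^{-1}(U) = {84, 85, 86, 87} ∈ τ_X ✓.
Found U = {k} with f^{-1}(U) = {86} not in τ_X. Therefore f is NOT continuous.


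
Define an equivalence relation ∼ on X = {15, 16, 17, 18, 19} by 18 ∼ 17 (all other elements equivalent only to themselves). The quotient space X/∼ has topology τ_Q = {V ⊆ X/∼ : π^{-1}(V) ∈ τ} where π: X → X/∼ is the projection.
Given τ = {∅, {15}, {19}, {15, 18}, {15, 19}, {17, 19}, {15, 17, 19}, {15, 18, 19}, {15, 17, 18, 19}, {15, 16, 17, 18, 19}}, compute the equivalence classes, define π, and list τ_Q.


X/∼ = {[15], [16], [17=18], [19]}; |τ_Q| = 6.

Equivalence classes: [15], [16], [17=18], [19].
Quotient map π: X → X/∼ sends 15 ↦ [15], 16 ↦ [16], 17 ↦ [17=18], 18 ↦ [17=18], 19 ↦ [19].
For each subset V ⊆ X/∼, compute π^{-1}(V) ⊆ X and check whether π^{-1}(V) ∈ τ. V is open in τ_Q iff π^{-1}(V) ∈ τ.
  V = {}: π^{-1}(V) = ∅ ∈ τ ✓.
  V = {[15]}: π^{-1}(V) = {15} ∈ τ ✓.
  V = {[16]}: π^{-1}(V) = {16} ∉ τ ✗.
  V = {[15], [16]}: π^{-1}(V) = {15, 16} ∉ τ ✗.
  V = {[17=18]}: π^{-1}(V) = {17, 18} ∉ τ ✗.
  V = {[15], [17=18]}: π^{-1}(V) = {15, 17, 18} ∉ τ ✗.
  V = {[16], [17=18]}: π^{-1}(V) = {16, 17, 18} ∉ τ ✗.
  V = {[15], [16], [17=18]}: π^{-1}(V) = {15, 16, 17, 18} ∉ τ ✗.
  V = {[19]}: π^{-1}(V) = {19} ∈ τ ✓.
  V = {[15], [19]}: π^{-1}(V) = {15, 19} ∈ τ ✓.
  V = {[16], [19]}: π^{-1}(V) = {16, 19} ∉ τ ✗.
  V = {[15], [16], [19]}: π^{-1}(V) = {15, 16, 19} ∉ τ ✗.
  V = {[17=18], [19]}: π^{-1}(V) = {17, 18, 19} ∉ τ ✗.
  V = {[15], [17=18], [19]}: π^{-1}(V) = {15, 17, 18, 19} ∈ τ ✓.
  V = {[16], [17=18], [19]}: π^{-1}(V) = {16, 17, 18, 19} ∉ τ ✗.
  V = {[15], [16], [17=18], [19]}: π^{-1}(V) = {15, 16, 17, 18, 19} ∈ τ ✓.
Open sets in the quotient: τ_Q = {{}, {[15]}, {[19]}, {[15], [19]}, {[15], [17=18], [19]}, {[15], [16], [17=18], [19]}} (6 elements).


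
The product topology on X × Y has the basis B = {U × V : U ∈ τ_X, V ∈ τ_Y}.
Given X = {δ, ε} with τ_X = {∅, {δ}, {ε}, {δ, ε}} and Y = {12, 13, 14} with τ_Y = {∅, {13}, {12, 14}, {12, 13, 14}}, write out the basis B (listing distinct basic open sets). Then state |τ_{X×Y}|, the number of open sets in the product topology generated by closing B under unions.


Basis B = {∅ × ∅, {δ} × {13}, {ε} × {13}, {δ} × {12, 14}, {δ, ε} × {13}, {ε} × {12, 14}, {δ} × {12, 13, 14}, {ε} × {12, 13, 14}, {δ, ε} × {12, 14}, {δ, ε} × {12, 13, 14}}; |τ_{X×Y}| = 16.

Enumerate products U × V with U ∈ τ_X, V ∈ τ_Y (deduplicated):
  ∅ × ∅ = {} (∅)
  {δ} × {13} = {(δ,13)}
  {ε} × {13} = {(ε,13)}
  {δ} × {12, 14} = {(δ,12), (δ,14)}
  {δ, ε} × {13} = {(δ,13), (ε,13)}
  {ε} × {12, 14} = {(ε,12), (ε,14)}
  {δ} × {12, 13, 14} = {(δ,12), (δ,13), (δ,14)}
  {ε} × {12, 13, 14} = {(ε,12), (ε,13), (ε,14)}
  {δ, ε} × {12, 14} = {(δ,12), (δ,14), (ε,12), (ε,14)}
  {δ, ε} × {12, 13, 14} = {(δ,12), (δ,13), (δ,14), (ε,12), (ε,13), (ε,14)}
These 10 distinct sets form the basis B.
Close under arbitrary unions to get τ_{X×Y}; counting gives |τ_{X×Y}| = 16.


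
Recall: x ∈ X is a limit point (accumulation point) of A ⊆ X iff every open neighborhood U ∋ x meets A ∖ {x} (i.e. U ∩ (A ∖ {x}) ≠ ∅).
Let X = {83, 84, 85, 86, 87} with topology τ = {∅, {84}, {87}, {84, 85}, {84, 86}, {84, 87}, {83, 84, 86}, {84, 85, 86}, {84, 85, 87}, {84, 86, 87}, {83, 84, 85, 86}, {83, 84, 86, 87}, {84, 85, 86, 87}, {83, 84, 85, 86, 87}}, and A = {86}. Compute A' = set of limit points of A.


A' = {83}

For each x ∈ X, list the open sets U ∈ τ with x ∈ U, then check whether U ∩ (A ∖ {x}) ≠ ∅ for every such U.
  x = 83: opens ∋ x are {83, 84, 86}, {83, 84, 85, 86}, {83, 84, 86, 87}, {83, 84, 85, 86, 87}; each meets A ∖ {83}, so x IS a limit point.
  x = 84: open {84} ∋ x has {84} ∩ (A ∖ {84}) = ∅, so x is NOT a limit point.
  x = 85: open {84, 85} ∋ x has {84, 85} ∩ (A ∖ {85}) = ∅, so x is NOT a limit point.
  x = 86: open {84, 86} ∋ x has {84, 86} ∩ (A ∖ {86}) = ∅, so x is NOT a limit point.
  x = 87: open {87} ∋ x has {87} ∩ (A ∖ {87}) = ∅, so x is NOT a limit point.
Collecting: A' = {83}.
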